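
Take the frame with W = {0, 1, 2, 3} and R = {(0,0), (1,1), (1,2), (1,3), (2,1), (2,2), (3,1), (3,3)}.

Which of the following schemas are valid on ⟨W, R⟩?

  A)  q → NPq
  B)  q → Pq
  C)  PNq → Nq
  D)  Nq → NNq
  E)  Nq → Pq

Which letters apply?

R is reflexive: each world relates to itself.
R is symmetric: every R-edge is matched by its reverse.
R is not transitive: 2 R 1 and 1 R 3 but not 2 R 3.
R is not euclidean: 1 R 2 and 1 R 3 but not 2 R 3.
R is serial: every world has an R-successor.
(A) q → NPq (axiom B) characterises the symmetric frames. R is symmetric — valid.
(B) q → Pq (the dual of axiom T) characterises the reflexive frames. R is reflexive — valid.
(C) PNq → Nq is the dual of axiom 5, which corresponds to the euclidean property. R is not euclidean — not valid.
(D) Nq → NNq is axiom 4, which corresponds to transitivity. R is not transitive — not valid.
(E) axiom D: valid iff R is serial. R is serial — valid.

A, B, E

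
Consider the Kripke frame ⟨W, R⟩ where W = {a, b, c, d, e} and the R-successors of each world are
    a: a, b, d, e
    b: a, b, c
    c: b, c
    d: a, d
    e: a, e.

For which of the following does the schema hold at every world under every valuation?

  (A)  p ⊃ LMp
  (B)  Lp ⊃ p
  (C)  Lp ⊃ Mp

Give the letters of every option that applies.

R is reflexive: each world relates to itself.
R is symmetric: every R-edge is matched by its reverse.
R is serial: every world has an R-successor.
(A) p ⊃ LMp is axiom B; it is valid on a frame exactly when R is symmetric. R is symmetric, so valid.
(B) axiom T: valid iff R is reflexive. R is reflexive — valid.
(C) Lp ⊃ Mp (axiom D) characterises the serial frames. R is serial — valid.

A, B, C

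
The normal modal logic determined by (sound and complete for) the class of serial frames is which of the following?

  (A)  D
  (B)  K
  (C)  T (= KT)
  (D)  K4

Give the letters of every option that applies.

(A) D is determined by exactly this class.
(B) K is determined by the class of arbitrary frames.
(C) T (= KT) is determined by the class of reflexive frames.
(D) K4 is determined by the class of transitive frames.

A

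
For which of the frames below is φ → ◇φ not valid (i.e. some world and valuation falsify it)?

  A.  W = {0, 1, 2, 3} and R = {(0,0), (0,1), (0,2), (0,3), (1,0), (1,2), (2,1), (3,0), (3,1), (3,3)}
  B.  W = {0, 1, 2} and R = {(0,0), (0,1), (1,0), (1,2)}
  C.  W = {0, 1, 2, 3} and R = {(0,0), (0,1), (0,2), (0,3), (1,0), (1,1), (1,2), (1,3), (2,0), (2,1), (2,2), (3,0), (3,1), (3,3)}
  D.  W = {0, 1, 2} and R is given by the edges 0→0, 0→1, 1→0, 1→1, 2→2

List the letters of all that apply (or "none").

A, B

The schema φ → ◇φ is the dual of axiom T; it is valid on a frame iff R is reflexive.
(A) R is not reflexive (not 1 R 1), so the schema fails here.
(B) R is not reflexive (not 1 R 1), so the schema fails here.
(C) R is reflexive (each world relates to itself), so the schema is valid here.
(D) R is reflexive (each world relates to itself), so the schema is valid here.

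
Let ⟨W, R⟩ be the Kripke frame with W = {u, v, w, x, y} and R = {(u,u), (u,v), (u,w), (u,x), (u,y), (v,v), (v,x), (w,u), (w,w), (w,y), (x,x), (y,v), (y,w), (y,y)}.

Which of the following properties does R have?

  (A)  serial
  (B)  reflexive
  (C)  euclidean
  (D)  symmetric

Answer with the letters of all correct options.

A, B

(A) serial: every world has an R-successor.
(B) reflexive: each world relates to itself.
(C) not euclidean: u R v and u R u but not v R u.
(D) not symmetric: u R v but not v R u.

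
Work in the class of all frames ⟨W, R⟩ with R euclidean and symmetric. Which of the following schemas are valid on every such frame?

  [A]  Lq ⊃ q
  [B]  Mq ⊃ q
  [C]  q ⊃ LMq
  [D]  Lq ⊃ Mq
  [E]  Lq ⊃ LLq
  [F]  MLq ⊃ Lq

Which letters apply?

A symmetric euclidean relation is transitive (uRv and vRw give vRu by symmetry, then uRw by the euclidean condition, applied at v).
(A) axiom T: valid iff R is reflexive. Such an R need not be reflexive — not valid.
(B) Mq ⊃ q (the converse of T) corresponds to R being a subset of the identity. Such an R need not be a subset of the identity, so not valid.
(C) q ⊃ LMq is axiom B; it is valid on a frame exactly when R is symmetric. Every such R is symmetric, so valid.
(D) axiom D: valid iff R is serial. Such an R need not be serial — not valid.
(E) axiom 4: valid iff R is transitive. Every such R is transitive — valid.
(F) MLq ⊃ Lq is the dual of axiom 5, which corresponds to the euclidean property. Every such R is euclidean — valid.

C, E, F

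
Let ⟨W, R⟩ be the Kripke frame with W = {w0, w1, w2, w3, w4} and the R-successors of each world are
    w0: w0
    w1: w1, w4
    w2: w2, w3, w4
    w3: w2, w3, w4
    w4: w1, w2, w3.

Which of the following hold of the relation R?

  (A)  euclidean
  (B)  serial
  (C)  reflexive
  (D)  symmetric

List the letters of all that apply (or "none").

(A) not euclidean: w4 R w1 and w4 R w2 but not w1 R w2.
(B) serial: every world has an R-successor.
(C) not reflexive: not w4 R w4.
(D) symmetric: every R-edge is matched by its reverse.

B, D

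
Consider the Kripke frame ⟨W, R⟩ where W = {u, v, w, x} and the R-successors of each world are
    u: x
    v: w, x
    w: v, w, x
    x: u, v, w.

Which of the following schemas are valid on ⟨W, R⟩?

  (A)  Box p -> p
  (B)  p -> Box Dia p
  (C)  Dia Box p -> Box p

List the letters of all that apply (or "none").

R is not reflexive: not u R u.
R is symmetric: every R-edge is matched by its reverse.
R is not euclidean: x R u and x R v but not u R v.
(A) axiom T: valid iff R is reflexive. R is not reflexive — not valid.
(B) axiom B: valid iff R is symmetric. R is symmetric — valid.
(C) Dia Box p -> Box p (the dual of axiom 5) characterises the euclidean frames. R is not euclidean — not valid.

B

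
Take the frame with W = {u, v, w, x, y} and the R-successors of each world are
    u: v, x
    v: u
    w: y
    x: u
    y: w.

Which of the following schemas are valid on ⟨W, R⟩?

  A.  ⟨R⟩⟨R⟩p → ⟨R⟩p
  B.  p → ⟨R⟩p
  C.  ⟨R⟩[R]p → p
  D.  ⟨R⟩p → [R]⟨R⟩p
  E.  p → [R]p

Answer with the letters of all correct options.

R is not reflexive: not u R u.
R is symmetric: every R-edge is matched by its reverse.
R is not transitive: u R v and v R u but not u R u.
R is not euclidean: u R v and u R x but not v R x.
R is not a subset of the identity: u R v with u ≠ v.
(A) ⟨R⟩⟨R⟩p → ⟨R⟩p is the dual of axiom 4; it is valid on a frame exactly when R is transitive. R is not transitive, so not valid.
(B) p → ⟨R⟩p (the dual of axiom T) characterises the reflexive frames. R is not reflexive — not valid.
(C) ⟨R⟩[R]p → p is the dual of axiom B, which corresponds to symmetry. R is symmetric — valid.
(D) axiom 5: valid iff R is euclidean. R is not euclidean — not valid.
(E) p → [R]p is equivalent to ◇p→p; it holds exactly when R ⊆ identity. Here R ⊄ identity — not valid.

C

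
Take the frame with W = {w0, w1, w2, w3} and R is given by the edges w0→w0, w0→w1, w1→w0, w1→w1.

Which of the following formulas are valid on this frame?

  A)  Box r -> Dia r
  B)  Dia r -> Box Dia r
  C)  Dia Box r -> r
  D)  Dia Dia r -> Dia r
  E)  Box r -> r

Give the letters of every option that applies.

B, C, D

R is not reflexive: not w2 R w2.
R is symmetric: every R-edge is matched by its reverse.
R is transitive: R is closed under composition.
R is euclidean: any two R-successors of the same world are R-related.
R is not serial: w2 has no R-successor.
(A) Box r -> Dia r is axiom D, which corresponds to seriality. R is not serial — not valid.
(B) axiom 5: valid iff R is euclidean. R is euclidean — valid.
(C) Dia Box r -> r is the dual of axiom B, which corresponds to symmetry. R is symmetric — valid.
(D) Dia Dia r -> Dia r (the dual of axiom 4) characterises the transitive frames. R is transitive — valid.
(E) Box r -> r is axiom T, which corresponds to reflexivity. R is not reflexive — not valid.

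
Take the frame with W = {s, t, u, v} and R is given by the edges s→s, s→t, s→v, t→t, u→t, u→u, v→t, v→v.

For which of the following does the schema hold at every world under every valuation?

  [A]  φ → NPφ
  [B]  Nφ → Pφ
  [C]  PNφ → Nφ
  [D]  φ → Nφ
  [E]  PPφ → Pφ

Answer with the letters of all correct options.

B, E

R is not symmetric: s R t but not t R s.
R is transitive: R is closed under composition.
R is not euclidean: s R t and s R s but not t R s.
R is serial: every world has an R-successor.
R is not a subset of the identity: s R t with s ≠ t.
(A) φ → NPφ is axiom B; it is valid on a frame exactly when R is symmetric. R is not symmetric, so not valid.
(B) Nφ → Pφ (axiom D) characterises the serial frames. R is serial — valid.
(C) PNφ → Nφ is the dual of axiom 5; it is valid on a frame exactly when R is euclidean. R is not euclidean, so not valid.
(D) φ → Nφ (equivalent to ◇p→p) corresponds to R being a subset of the identity. Here R ⊄ identity, so not valid.
(E) PPφ → Pφ (the dual of axiom 4) characterises the transitive frames. R is transitive — valid.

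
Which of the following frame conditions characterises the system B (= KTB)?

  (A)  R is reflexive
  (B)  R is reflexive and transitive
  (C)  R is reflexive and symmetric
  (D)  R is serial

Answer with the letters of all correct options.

C

(A) this class determines T (= KT), not B (= KTB).
(B) this class determines S4, not B (= KTB).
(C) B (= KTB) is sound and complete for exactly this class.
(D) this class determines D, not B (= KTB).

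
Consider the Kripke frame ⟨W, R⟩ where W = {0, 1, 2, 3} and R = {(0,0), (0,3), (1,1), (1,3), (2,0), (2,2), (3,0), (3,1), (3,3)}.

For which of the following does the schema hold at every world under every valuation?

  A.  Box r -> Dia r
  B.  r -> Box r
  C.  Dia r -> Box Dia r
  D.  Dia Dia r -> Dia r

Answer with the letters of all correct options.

R is not transitive: 0 R 3 and 3 R 1 but not 0 R 1.
R is not euclidean: 2 R 0 and 2 R 2 but not 0 R 2.
R is serial: every world has an R-successor.
R is not a subset of the identity: 0 R 3 with 0 ≠ 3.
(A) axiom D: valid iff R is serial. R is serial — valid.
(B) r -> Box r (equivalent to ◇p→p) corresponds to R being a subset of the identity. Here R ⊄ identity, so not valid.
(C) Dia r -> Box Dia r is axiom 5, which corresponds to the euclidean property. R is not euclidean — not valid.
(D) Dia Dia r -> Dia r is the dual of axiom 4; it is valid on a frame exactly when R is transitive. R is not transitive, so not valid.

A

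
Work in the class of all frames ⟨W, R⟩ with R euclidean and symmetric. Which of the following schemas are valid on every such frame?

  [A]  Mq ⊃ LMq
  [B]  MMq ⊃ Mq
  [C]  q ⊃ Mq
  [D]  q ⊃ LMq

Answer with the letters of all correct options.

A symmetric euclidean relation is transitive (uRv and vRw give vRu by symmetry, then uRw by the euclidean condition, applied at v).
(A) Mq ⊃ LMq (axiom 5) characterises the euclidean frames. Every such R is euclidean — valid.
(B) MMq ⊃ Mq (the dual of axiom 4) characterises the transitive frames. Every such R is transitive — valid.
(C) q ⊃ Mq is the dual of axiom T, which corresponds to reflexivity. Such an R need not be reflexive — not valid.
(D) q ⊃ LMq is axiom B; it is valid on a frame exactly when R is symmetric. Every such R is symmetric, so valid.

A, B, D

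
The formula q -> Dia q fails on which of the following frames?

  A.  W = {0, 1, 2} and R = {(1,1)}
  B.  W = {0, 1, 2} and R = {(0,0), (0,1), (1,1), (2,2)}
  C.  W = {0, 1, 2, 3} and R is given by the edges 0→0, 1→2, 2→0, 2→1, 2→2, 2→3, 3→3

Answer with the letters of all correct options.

The schema q -> Dia q is the dual of axiom T; it is valid on a frame iff R is reflexive.
(A) R is not reflexive (not 0 R 0), so the schema fails here.
(B) R is reflexive (each world relates to itself), so the schema is valid here.
(C) R is not reflexive (not 1 R 1), so the schema fails here.

A, C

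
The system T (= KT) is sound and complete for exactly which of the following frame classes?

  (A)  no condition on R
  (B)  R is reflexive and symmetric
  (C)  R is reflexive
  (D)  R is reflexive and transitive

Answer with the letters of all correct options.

C

(A) this class determines K, not T (= KT).
(B) this class determines B (= KTB), not T (= KT).
(C) T (= KT) is sound and complete for exactly this class.
(D) this class determines S4, not T (= KT).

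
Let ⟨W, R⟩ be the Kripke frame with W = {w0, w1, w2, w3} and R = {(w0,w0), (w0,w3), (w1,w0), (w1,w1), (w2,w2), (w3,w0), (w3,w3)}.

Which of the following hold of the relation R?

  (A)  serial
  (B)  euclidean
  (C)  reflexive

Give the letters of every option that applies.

(A) serial: every world has an R-successor.
(B) not euclidean: w1 R w0 and w1 R w1 but not w0 R w1.
(C) reflexive: each world relates to itself.

A, C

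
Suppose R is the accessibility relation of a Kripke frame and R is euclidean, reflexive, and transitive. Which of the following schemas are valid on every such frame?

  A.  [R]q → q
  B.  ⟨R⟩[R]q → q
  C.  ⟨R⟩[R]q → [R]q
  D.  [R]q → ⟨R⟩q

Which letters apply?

A, B, C, D

A relation that is euclidean, reflexive, and transitive is also serial and symmetric.
(A) axiom T: valid iff R is reflexive. Every such R is reflexive — valid.
(B) the dual of axiom B: valid iff R is symmetric. Every such R is symmetric — valid.
(C) ⟨R⟩[R]q → [R]q is the dual of axiom 5; it is valid on a frame exactly when R is euclidean. Every such R is euclidean, so valid.
(D) [R]q → ⟨R⟩q (axiom D) characterises the serial frames. Every such R is serial — valid.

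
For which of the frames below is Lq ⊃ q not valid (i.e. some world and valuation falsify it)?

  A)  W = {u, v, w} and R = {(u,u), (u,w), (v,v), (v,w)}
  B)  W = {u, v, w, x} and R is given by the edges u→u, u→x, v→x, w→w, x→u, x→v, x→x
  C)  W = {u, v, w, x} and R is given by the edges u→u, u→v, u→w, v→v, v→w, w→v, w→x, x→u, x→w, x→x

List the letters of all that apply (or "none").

A, B, C

The schema Lq ⊃ q is axiom T; it is valid on a frame iff R is reflexive.
(A) R is not reflexive (not w R w), so the schema fails here.
(B) R is not reflexive (not v R v), so the schema fails here.
(C) R is not reflexive (not w R w), so the schema fails here.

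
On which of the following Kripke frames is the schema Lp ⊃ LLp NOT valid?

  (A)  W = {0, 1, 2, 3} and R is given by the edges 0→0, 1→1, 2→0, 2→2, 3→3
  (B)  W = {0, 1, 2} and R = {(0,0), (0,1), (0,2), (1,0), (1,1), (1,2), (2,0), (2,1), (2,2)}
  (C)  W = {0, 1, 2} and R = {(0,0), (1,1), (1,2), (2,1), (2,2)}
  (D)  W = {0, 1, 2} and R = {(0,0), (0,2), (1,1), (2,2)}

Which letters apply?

The schema Lp ⊃ LLp is axiom 4; it is valid on a frame iff R is transitive.
(A) R is transitive (R is closed under composition), so the schema is valid here.
(B) R is transitive (R is closed under composition), so the schema is valid here.
(C) R is transitive (R is closed under composition), so the schema is valid here.
(D) R is transitive (R is closed under composition), so the schema is valid here.

none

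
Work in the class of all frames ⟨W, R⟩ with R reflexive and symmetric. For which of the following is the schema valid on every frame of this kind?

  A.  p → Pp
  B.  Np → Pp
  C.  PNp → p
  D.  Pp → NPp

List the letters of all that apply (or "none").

Reflexive relations are serial.
(A) p → Pp (the dual of axiom T) characterises the reflexive frames. Every such R is reflexive — valid.
(B) axiom D: valid iff R is serial. Every such R is serial — valid.
(C) the dual of axiom B: valid iff R is symmetric. Every such R is symmetric — valid.
(D) Pp → NPp is axiom 5; it is valid on a frame exactly when R is euclidean. Such an R need not be euclidean, so not valid.

A, B, C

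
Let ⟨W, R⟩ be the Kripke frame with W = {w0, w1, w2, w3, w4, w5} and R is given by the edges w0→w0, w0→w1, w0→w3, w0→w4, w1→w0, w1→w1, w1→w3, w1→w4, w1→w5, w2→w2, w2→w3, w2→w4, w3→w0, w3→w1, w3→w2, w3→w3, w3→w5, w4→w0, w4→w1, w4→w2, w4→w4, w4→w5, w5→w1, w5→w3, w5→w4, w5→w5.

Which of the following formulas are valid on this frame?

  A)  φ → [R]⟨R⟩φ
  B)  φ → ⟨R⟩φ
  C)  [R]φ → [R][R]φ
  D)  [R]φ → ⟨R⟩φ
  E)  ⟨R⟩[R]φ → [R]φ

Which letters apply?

R is reflexive: each world relates to itself.
R is symmetric: every R-edge is matched by its reverse.
R is not transitive: w0 R w1 and w1 R w5 but not w0 R w5.
R is not euclidean: w0 R w3 and w0 R w4 but not w3 R w4.
R is serial: every world has an R-successor.
(A) φ → [R]⟨R⟩φ is axiom B, which corresponds to symmetry. R is symmetric — valid.
(B) φ → ⟨R⟩φ is the dual of axiom T; it is valid on a frame exactly when R is reflexive. R is reflexive, so valid.
(C) [R]φ → [R][R]φ is axiom 4, which corresponds to transitivity. R is not transitive — not valid.
(D) [R]φ → ⟨R⟩φ is axiom D, which corresponds to seriality. R is serial — valid.
(E) ⟨R⟩[R]φ → [R]φ (the dual of axiom 5) characterises the euclidean frames. R is not euclidean — not valid.

A, B, D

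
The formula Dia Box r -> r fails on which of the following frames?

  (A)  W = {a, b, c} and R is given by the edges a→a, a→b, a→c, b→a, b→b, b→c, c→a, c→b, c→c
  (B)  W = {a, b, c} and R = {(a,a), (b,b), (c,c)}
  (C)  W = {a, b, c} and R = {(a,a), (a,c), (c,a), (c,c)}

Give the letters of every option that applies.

The schema Dia Box r -> r is the dual of axiom B; it is valid on a frame iff R is symmetric.
(A) R is symmetric (every R-edge is matched by its reverse), so the schema is valid here.
(B) R is symmetric (every R-edge is matched by its reverse), so the schema is valid here.
(C) R is symmetric (every R-edge is matched by its reverse), so the schema is valid here.

none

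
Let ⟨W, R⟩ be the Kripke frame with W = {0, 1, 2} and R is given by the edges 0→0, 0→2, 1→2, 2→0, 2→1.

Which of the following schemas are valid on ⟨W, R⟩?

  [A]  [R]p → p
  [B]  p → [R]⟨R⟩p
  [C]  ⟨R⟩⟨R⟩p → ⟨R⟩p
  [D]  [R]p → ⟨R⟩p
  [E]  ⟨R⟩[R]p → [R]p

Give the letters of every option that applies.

R is not reflexive: not 1 R 1.
R is symmetric: every R-edge is matched by its reverse.
R is not transitive: 0 R 2 and 2 R 1 but not 0 R 1.
R is not euclidean: 2 R 0 and 2 R 1 but not 0 R 1.
R is serial: every world has an R-successor.
(A) [R]p → p is axiom T; it is valid on a frame exactly when R is reflexive. R is not reflexive, so not valid.
(B) p → [R]⟨R⟩p is axiom B, which corresponds to symmetry. R is symmetric — valid.
(C) the dual of axiom 4: valid iff R is transitive. R is not transitive — not valid.
(D) [R]p → ⟨R⟩p is axiom D; it is valid on a frame exactly when R is serial. R is serial, so valid.
(E) ⟨R⟩[R]p → [R]p is the dual of axiom 5, which corresponds to the euclidean property. R is not euclidean — not valid.

B, D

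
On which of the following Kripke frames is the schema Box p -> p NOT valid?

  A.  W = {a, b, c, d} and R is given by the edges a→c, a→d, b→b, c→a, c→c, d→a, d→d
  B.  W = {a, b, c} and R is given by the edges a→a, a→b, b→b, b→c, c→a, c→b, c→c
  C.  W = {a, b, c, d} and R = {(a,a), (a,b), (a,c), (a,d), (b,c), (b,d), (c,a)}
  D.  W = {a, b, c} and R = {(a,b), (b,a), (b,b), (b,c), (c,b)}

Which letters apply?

A, C, D

The schema Box p -> p is axiom T; it is valid on a frame iff R is reflexive.
(A) R is not reflexive (not a R a), so the schema fails here.
(B) R is reflexive (each world relates to itself), so the schema is valid here.
(C) R is not reflexive (not b R b), so the schema fails here.
(D) R is not reflexive (not a R a), so the schema fails here.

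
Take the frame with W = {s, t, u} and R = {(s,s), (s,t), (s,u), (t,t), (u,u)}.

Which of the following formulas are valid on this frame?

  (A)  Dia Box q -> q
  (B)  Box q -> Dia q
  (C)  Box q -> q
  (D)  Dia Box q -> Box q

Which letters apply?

R is reflexive: each world relates to itself.
R is not symmetric: s R t but not t R s.
R is not euclidean: s R t and s R s but not t R s.
R is serial: every world has an R-successor.
(A) the dual of axiom B: valid iff R is symmetric. R is not symmetric — not valid.
(B) Box q -> Dia q is axiom D; it is valid on a frame exactly when R is serial. R is serial, so valid.
(C) Box q -> q is axiom T, which corresponds to reflexivity. R is reflexive — valid.
(D) Dia Box q -> Box q (the dual of axiom 5) characterises the euclidean frames. R is not euclidean — not valid.

B, C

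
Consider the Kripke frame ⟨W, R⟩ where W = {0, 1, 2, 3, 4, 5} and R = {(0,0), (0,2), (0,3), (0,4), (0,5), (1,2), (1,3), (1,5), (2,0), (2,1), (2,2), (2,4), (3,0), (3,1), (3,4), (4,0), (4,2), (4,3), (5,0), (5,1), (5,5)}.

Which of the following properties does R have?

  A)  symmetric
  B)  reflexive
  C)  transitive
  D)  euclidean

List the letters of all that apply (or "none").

A

(A) symmetric: every R-edge is matched by its reverse.
(B) not reflexive: not 1 R 1.
(C) not transitive: 0 R 2 and 2 R 1 but not 0 R 1.
(D) not euclidean: 0 R 2 and 0 R 3 but not 2 R 3.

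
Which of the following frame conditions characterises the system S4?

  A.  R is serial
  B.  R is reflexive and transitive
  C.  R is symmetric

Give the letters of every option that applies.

(A) this class determines D, not S4.
(B) S4 is sound and complete for exactly this class.
(C) this class determines KB, not S4.

B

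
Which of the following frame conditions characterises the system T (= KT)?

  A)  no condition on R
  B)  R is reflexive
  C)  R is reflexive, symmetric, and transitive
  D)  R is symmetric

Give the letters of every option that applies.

B

(A) this class determines K, not T (= KT).
(B) T (= KT) is sound and complete for exactly this class.
(C) this class determines S5, not T (= KT).
(D) this class determines KB, not T (= KT).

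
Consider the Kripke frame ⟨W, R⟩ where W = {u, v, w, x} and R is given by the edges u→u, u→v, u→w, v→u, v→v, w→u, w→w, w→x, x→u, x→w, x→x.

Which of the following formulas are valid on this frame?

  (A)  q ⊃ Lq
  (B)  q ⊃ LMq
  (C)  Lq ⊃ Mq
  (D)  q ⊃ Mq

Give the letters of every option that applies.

C, D

R is reflexive: each world relates to itself.
R is not symmetric: x R u but not u R x.
R is serial: every world has an R-successor.
R is not a subset of the identity: u R v with u ≠ v.
(A) q ⊃ Lq (equivalent to ◇p→p) corresponds to R being a subset of the identity. Here R ⊄ identity, so not valid.
(B) q ⊃ LMq (axiom B) characterises the symmetric frames. R is not symmetric — not valid.
(C) axiom D: valid iff R is serial. R is serial — valid.
(D) q ⊃ Mq is the dual of axiom T; it is valid on a frame exactly when R is reflexive. R is reflexive, so valid.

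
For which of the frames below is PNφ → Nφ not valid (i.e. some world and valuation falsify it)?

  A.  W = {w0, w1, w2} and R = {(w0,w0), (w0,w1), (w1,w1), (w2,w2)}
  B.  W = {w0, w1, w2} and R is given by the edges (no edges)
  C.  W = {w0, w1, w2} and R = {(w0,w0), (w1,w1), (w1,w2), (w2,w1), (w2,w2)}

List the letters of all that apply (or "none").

A

The schema PNφ → Nφ is the dual of axiom 5; it is valid on a frame iff R is euclidean.
(A) R is not euclidean (w0 R w1 and w0 R w0 but not w1 R w0), so the schema fails here.
(B) R is euclidean (any two R-successors of the same world are R-related), so the schema is valid here.
(C) R is euclidean (any two R-successors of the same world are R-related), so the schema is valid here.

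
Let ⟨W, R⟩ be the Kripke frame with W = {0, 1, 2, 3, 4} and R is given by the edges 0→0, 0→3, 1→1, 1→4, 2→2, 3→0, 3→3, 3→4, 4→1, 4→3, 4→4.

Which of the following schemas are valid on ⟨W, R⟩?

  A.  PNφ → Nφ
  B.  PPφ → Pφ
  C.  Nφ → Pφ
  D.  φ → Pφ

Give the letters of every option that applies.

C, D

R is reflexive: each world relates to itself.
R is not transitive: 0 R 3 and 3 R 4 but not 0 R 4.
R is not euclidean: 3 R 0 and 3 R 4 but not 0 R 4.
R is serial: every world has an R-successor.
(A) PNφ → Nφ (the dual of axiom 5) characterises the euclidean frames. R is not euclidean — not valid.
(B) PPφ → Pφ is the dual of axiom 4, which corresponds to transitivity. R is not transitive — not valid.
(C) Nφ → Pφ (axiom D) characterises the serial frames. R is serial — valid.
(D) φ → Pφ is the dual of axiom T, which corresponds to reflexivity. R is reflexive — valid.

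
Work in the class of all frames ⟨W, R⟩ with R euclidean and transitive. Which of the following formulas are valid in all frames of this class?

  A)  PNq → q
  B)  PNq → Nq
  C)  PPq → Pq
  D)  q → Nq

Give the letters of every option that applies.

(A) PNq → q is the dual of axiom B; it is valid on a frame exactly when R is symmetric. Such an R need not be symmetric, so not valid.
(B) the dual of axiom 5: valid iff R is euclidean. Every such R is euclidean — valid.
(C) the dual of axiom 4: valid iff R is transitive. Every such R is transitive — valid.
(D) q → Nq (equivalent to ◇p→p) corresponds to R being a subset of the identity. Such an R need not be a subset of the identity, so not valid.

B, C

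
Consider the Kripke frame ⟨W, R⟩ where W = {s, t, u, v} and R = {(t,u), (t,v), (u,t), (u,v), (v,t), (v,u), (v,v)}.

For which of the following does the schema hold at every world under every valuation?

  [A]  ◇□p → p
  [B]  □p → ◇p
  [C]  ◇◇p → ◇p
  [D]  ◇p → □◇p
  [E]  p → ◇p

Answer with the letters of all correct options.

A

R is not reflexive: not s R s.
R is symmetric: every R-edge is matched by its reverse.
R is not transitive: t R u and u R t but not t R t.
R is not euclidean: t R u and t R u but not u R u.
R is not serial: s has no R-successor.
(A) ◇□p → p (the dual of axiom B) characterises the symmetric frames. R is symmetric — valid.
(B) □p → ◇p is axiom D; it is valid on a frame exactly when R is serial. R is not serial, so not valid.
(C) ◇◇p → ◇p is the dual of axiom 4, which corresponds to transitivity. R is not transitive — not valid.
(D) ◇p → □◇p is axiom 5, which corresponds to the euclidean property. R is not euclidean — not valid.
(E) the dual of axiom T: valid iff R is reflexive. R is not reflexive — not valid.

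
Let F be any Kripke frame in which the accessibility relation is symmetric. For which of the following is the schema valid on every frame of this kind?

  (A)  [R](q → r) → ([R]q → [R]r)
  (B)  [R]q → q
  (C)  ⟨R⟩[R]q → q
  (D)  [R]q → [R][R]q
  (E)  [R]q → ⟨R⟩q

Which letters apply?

(A) [R](q → r) → ([R]q → [R]r) is the K axiom; it holds on all frames — valid.
(B) axiom T: valid iff R is reflexive. Such an R need not be reflexive — not valid.
(C) the dual of axiom B: valid iff R is symmetric. Every such R is symmetric — valid.
(D) [R]q → [R][R]q (axiom 4) characterises the transitive frames. Such an R need not be transitive — not valid.
(E) [R]q → ⟨R⟩q is axiom D; it is valid on a frame exactly when R is serial. Such an R need not be serial, so not valid.

A, C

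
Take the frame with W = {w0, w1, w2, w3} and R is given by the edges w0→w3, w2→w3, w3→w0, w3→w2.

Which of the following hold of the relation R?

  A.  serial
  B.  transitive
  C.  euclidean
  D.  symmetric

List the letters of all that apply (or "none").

D

(A) not serial: w1 has no R-successor.
(B) not transitive: w0 R w3 and w3 R w0 but not w0 R w0.
(C) not euclidean: w3 R w0 and w3 R w2 but not w0 R w2.
(D) symmetric: every R-edge is matched by its reverse.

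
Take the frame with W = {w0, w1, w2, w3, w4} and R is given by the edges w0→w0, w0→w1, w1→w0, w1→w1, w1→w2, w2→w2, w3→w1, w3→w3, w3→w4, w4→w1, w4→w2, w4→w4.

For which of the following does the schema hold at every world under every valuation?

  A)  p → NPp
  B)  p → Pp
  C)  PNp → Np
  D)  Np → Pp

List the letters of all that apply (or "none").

R is reflexive: each world relates to itself.
R is not symmetric: w1 R w2 but not w2 R w1.
R is not euclidean: w1 R w0 and w1 R w2 but not w0 R w2.
R is serial: every world has an R-successor.
(A) p → NPp (axiom B) characterises the symmetric frames. R is not symmetric — not valid.
(B) the dual of axiom T: valid iff R is reflexive. R is reflexive — valid.
(C) PNp → Np is the dual of axiom 5, which corresponds to the euclidean property. R is not euclidean — not valid.
(D) axiom D: valid iff R is serial. R is serial — valid.

B, D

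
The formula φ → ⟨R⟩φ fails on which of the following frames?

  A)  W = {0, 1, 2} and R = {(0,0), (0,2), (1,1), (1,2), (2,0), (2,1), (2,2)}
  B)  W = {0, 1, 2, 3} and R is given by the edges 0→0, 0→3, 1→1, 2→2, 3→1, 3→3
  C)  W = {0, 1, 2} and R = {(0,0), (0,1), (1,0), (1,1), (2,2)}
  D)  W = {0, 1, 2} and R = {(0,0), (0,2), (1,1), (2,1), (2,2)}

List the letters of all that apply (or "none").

The schema φ → ⟨R⟩φ is the dual of axiom T; it is valid on a frame iff R is reflexive.
(A) R is reflexive (each world relates to itself), so the schema is valid here.
(B) R is reflexive (each world relates to itself), so the schema is valid here.
(C) R is reflexive (each world relates to itself), so the schema is valid here.
(D) R is reflexive (each world relates to itself), so the schema is valid here.

none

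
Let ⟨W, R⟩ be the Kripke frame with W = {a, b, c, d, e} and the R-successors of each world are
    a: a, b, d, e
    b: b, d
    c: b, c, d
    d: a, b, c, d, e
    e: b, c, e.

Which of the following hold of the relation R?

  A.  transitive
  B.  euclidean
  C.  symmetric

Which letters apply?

none

(A) not transitive: a R d and d R c but not a R c.
(B) not euclidean: a R b and a R a but not b R a.
(C) not symmetric: a R b but not b R a.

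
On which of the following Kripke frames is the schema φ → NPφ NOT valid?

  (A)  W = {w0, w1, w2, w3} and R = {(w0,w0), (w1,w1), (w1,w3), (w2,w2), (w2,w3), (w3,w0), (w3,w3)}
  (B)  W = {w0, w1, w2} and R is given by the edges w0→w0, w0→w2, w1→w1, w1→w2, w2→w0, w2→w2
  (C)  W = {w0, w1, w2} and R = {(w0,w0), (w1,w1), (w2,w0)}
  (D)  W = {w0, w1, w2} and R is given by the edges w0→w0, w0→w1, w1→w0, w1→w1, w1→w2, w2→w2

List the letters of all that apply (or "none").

A, B, C, D

The schema φ → NPφ is axiom B; it is valid on a frame iff R is symmetric.
(A) R is not symmetric (w1 R w3 but not w3 R w1), so the schema fails here.
(B) R is not symmetric (w1 R w2 but not w2 R w1), so the schema fails here.
(C) R is not symmetric (w2 R w0 but not w0 R w2), so the schema fails here.
(D) R is not symmetric (w1 R w2 but not w2 R w1), so the schema fails here.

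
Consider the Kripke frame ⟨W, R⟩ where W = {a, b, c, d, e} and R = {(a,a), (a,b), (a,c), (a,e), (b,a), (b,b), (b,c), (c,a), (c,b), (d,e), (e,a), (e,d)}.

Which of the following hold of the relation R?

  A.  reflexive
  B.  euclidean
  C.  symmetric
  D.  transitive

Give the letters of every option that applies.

(A) not reflexive: not c R c.
(B) not euclidean: a R b and a R e but not b R e.
(C) symmetric: every R-edge is matched by its reverse.
(D) not transitive: a R e and e R d but not a R d.

C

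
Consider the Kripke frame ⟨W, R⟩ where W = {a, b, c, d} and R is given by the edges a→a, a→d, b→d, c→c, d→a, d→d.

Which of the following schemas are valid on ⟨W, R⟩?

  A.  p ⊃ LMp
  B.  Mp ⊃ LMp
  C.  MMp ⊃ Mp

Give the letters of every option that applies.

B

R is not symmetric: b R d but not d R b.
R is not transitive: b R d and d R a but not b R a.
R is euclidean: any two R-successors of the same world are R-related.
(A) axiom B: valid iff R is symmetric. R is not symmetric — not valid.
(B) axiom 5: valid iff R is euclidean. R is euclidean — valid.
(C) MMp ⊃ Mp is the dual of axiom 4; it is valid on a frame exactly when R is transitive. R is not transitive, so not valid.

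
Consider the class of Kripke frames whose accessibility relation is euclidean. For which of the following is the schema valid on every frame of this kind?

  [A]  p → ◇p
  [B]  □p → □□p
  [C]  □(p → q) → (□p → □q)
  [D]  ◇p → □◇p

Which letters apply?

(A) p → ◇p is the dual of axiom T, which corresponds to reflexivity. Such an R need not be reflexive — not valid.
(B) □p → □□p (axiom 4) characterises the transitive frames. Such an R need not be transitive — not valid.
(C) □(p → q) → (□p → □q) is axiom K, valid on every Kripke frame — valid.
(D) ◇p → □◇p is axiom 5; it is valid on a frame exactly when R is euclidean. Every such R is euclidean, so valid.

C, D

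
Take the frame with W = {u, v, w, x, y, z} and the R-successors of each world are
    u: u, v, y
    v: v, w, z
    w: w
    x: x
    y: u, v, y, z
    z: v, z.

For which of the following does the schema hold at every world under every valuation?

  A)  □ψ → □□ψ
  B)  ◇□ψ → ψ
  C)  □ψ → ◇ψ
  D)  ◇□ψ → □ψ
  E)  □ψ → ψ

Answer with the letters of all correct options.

R is reflexive: each world relates to itself.
R is not symmetric: u R v but not v R u.
R is not transitive: u R v and v R w but not u R w.
R is not euclidean: u R v and u R u but not v R u.
R is serial: every world has an R-successor.
(A) □ψ → □□ψ is axiom 4, which corresponds to transitivity. R is not transitive — not valid.
(B) ◇□ψ → ψ is the dual of axiom B, which corresponds to symmetry. R is not symmetric — not valid.
(C) □ψ → ◇ψ (axiom D) characterises the serial frames. R is serial — valid.
(D) ◇□ψ → □ψ (the dual of axiom 5) characterises the euclidean frames. R is not euclidean — not valid.
(E) □ψ → ψ is axiom T, which corresponds to reflexivity. R is reflexive — valid.

C, E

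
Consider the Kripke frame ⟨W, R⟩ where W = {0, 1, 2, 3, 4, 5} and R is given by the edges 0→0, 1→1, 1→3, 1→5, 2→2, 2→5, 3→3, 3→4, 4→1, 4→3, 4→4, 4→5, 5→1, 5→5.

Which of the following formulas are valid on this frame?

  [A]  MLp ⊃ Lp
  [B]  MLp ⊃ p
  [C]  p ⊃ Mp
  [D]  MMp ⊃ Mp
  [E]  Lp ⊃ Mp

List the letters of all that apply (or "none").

R is reflexive: each world relates to itself.
R is not symmetric: 1 R 3 but not 3 R 1.
R is not transitive: 1 R 3 and 3 R 4 but not 1 R 4.
R is not euclidean: 1 R 3 and 1 R 1 but not 3 R 1.
R is serial: every world has an R-successor.
(A) MLp ⊃ Lp (the dual of axiom 5) characterises the euclidean frames. R is not euclidean — not valid.
(B) the dual of axiom B: valid iff R is symmetric. R is not symmetric — not valid.
(C) p ⊃ Mp is the dual of axiom T; it is valid on a frame exactly when R is reflexive. R is reflexive, so valid.
(D) MMp ⊃ Mp is the dual of axiom 4; it is valid on a frame exactly when R is transitive. R is not transitive, so not valid.
(E) Lp ⊃ Mp (axiom D) characterises the serial frames. R is serial — valid.

C, E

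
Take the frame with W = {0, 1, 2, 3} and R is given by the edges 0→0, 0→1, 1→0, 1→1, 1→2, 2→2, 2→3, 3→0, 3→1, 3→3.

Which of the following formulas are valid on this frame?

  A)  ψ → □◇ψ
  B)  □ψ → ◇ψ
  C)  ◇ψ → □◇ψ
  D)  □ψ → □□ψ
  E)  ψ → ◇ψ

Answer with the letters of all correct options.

R is reflexive: each world relates to itself.
R is not symmetric: 1 R 2 but not 2 R 1.
R is not transitive: 0 R 1 and 1 R 2 but not 0 R 2.
R is not euclidean: 1 R 0 and 1 R 2 but not 0 R 2.
R is serial: every world has an R-successor.
(A) ψ → □◇ψ is axiom B; it is valid on a frame exactly when R is symmetric. R is not symmetric, so not valid.
(B) axiom D: valid iff R is serial. R is serial — valid.
(C) ◇ψ → □◇ψ is axiom 5; it is valid on a frame exactly when R is euclidean. R is not euclidean, so not valid.
(D) □ψ → □□ψ is axiom 4; it is valid on a frame exactly when R is transitive. R is not transitive, so not valid.
(E) ψ → ◇ψ is the dual of axiom T, which corresponds to reflexivity. R is reflexive — valid.

B, E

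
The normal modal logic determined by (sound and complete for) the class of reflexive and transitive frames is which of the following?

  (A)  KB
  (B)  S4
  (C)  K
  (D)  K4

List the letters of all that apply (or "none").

B

(A) KB is determined by the class of symmetric frames.
(B) S4 is determined by exactly this class.
(C) K is determined by the class of arbitrary frames.
(D) K4 is determined by the class of transitive frames.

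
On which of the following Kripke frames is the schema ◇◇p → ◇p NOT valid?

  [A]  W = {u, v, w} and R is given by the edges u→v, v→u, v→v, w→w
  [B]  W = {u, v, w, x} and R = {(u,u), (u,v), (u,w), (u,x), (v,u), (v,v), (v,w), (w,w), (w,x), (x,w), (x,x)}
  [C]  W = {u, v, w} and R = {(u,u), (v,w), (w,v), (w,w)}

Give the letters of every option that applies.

The schema ◇◇p → ◇p is the dual of axiom 4; it is valid on a frame iff R is transitive.
(A) R is not transitive (u R v and v R u but not u R u), so the schema fails here.
(B) R is not transitive (v R u and u R x but not v R x), so the schema fails here.
(C) R is not transitive (v R w and w R v but not v R v), so the schema fails here.

A, B, C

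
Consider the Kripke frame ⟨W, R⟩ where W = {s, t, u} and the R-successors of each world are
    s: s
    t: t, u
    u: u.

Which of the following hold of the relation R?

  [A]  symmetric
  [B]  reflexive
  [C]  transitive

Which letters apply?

B, C

(A) not symmetric: t R u but not u R t.
(B) reflexive: each world relates to itself.
(C) transitive: R is closed under composition.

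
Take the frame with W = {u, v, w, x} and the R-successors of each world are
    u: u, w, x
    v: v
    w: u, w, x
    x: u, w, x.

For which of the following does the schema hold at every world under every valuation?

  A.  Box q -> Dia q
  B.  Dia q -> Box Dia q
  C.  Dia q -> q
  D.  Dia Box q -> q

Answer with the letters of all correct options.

R is symmetric: every R-edge is matched by its reverse.
R is euclidean: any two R-successors of the same world are R-related.
R is serial: every world has an R-successor.
R is not a subset of the identity: u R w with u ≠ w.
(A) axiom D: valid iff R is serial. R is serial — valid.
(B) Dia q -> Box Dia q is axiom 5; it is valid on a frame exactly when R is euclidean. R is euclidean, so valid.
(C) Dia q -> q is the converse of T; it holds exactly when R ⊆ identity. Here R ⊄ identity — not valid.
(D) Dia Box q -> q is the dual of axiom B; it is valid on a frame exactly when R is symmetric. R is symmetric, so valid.

A, B, D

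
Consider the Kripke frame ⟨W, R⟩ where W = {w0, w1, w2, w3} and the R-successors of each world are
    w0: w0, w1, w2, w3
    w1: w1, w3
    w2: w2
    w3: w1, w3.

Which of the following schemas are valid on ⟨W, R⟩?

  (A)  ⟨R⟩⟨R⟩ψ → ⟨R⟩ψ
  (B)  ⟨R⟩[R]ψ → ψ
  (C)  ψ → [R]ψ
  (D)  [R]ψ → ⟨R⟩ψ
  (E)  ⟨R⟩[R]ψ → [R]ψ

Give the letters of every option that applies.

A, D

R is not symmetric: w0 R w1 but not w1 R w0.
R is transitive: R is closed under composition.
R is not euclidean: w0 R w1 and w0 R w0 but not w1 R w0.
R is serial: every world has an R-successor.
R is not a subset of the identity: w0 R w1 with w0 ≠ w1.
(A) ⟨R⟩⟨R⟩ψ → ⟨R⟩ψ (the dual of axiom 4) characterises the transitive frames. R is transitive — valid.
(B) ⟨R⟩[R]ψ → ψ is the dual of axiom B, which corresponds to symmetry. R is not symmetric — not valid.
(C) ψ → [R]ψ is valid only on frames where every R-edge is a self-loop. Here R ⊄ identity — not valid.
(D) [R]ψ → ⟨R⟩ψ is axiom D; it is valid on a frame exactly when R is serial. R is serial, so valid.
(E) ⟨R⟩[R]ψ → [R]ψ (the dual of axiom 5) characterises the euclidean frames. R is not euclidean — not valid.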